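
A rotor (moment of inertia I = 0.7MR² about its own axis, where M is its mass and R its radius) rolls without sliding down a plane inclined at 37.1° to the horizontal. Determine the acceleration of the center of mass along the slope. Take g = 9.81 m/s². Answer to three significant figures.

a ≈ 3.48 m/s²

Here I = 0.7MR², so the shape factor k = I/(MR²) = 0.7.
Along the incline Mg sinθ − f = Ma, and torque about the center fR = Iα = kMR²(a/R) gives f = kMa.
Eliminating f: Mg sinθ = (1+k)Ma, so a = g sinθ/(1+k) = 9.81 × sin37.1° / 1.7 ≈ 3.48 m/s².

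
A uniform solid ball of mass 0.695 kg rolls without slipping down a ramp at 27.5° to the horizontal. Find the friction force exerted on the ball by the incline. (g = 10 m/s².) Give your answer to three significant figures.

f ≈ 0.917 N

For this body I = (2/5)MR², i.e. k = I/(MR²) = 0.4.
Along the incline Mg sinθ − f = Ma, and torque about the center fR = Iα = kMR²(a/R) gives f = kMa.
Combining, a = g sinθ/(1+k) and f = kMa = kMg sinθ/(1+k).
f = 0.4 × 0.695 × 10 × sin27.5° / 1.4 ≈ 0.917 N.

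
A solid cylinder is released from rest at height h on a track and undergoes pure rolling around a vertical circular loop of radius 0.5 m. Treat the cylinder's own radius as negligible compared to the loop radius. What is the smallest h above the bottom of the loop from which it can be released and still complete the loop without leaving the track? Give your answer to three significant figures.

h_min ≈ 1.38 m

Here I = (1/2)MR², so the shape factor k = I/(MR²) = 0.5.
At the top of the loop, the minimum-contact condition is Mg = Mv_top²/r, so v_top² = gr.
With ω = v/R, the kinetic energy at speed v is ½(1+k)Mv² = (3/4)Mv².
Energy conservation from release (height h) to the top (height 2r): Mgh = Mg(2r) + (3/4)M·gr.
Thus h_min = 2r + (1+k)r/2 = r(2 + 1.5/2) = 0.5 × 2.75 ≈ 1.38 m.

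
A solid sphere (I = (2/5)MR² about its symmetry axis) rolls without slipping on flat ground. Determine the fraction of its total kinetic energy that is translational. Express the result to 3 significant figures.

With I = (2/5)MR², the ratio k = I/(MR²) is 0.4.
Since ω = v/R, the translational part is ½Mv² and the rotational part is ½I(v/R)² = ½kMv²; the total is ½(1+k)Mv².
The translational fraction is therefore 1/(1+k) = 1/1.4 ≈ 0.714.

fraction ≈ 0.714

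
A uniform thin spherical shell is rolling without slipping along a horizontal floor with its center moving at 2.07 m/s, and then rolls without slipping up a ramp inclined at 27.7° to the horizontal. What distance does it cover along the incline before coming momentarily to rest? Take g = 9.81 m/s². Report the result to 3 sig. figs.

d ≈ 0.783 m

For this body I = (2/3)MR², i.e. k = I/(MR²) = 2/3.
Pure rolling means v = ωR; then KE = ½Mv² + ½I(v/R)² = ½(1+k)Mv² = (5/6)Mv².
Setting this equal to Mgh gives the vertical rise h = (1+k)v₀²/(2g) = 1.667×2.07²/(2×9.81) = 0.364 m.
Along the incline, d = h/sinθ = 0.364/sin27.7° ≈ 0.783 m.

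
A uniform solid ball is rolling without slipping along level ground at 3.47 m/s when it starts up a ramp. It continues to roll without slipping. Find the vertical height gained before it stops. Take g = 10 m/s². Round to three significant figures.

h ≈ 0.843 m

With I = (2/5)MR², the ratio k = I/(MR²) is 0.4.
The rolling condition ω = v/R makes the rotational term ½I(v/R)² = ½kMv², so KE_total = ½(1+k)Mv² = (7/10)Mv².
All of this converts to potential energy at the highest point: (7/10)Mv₀² = Mgh.
Thus h = (1+k)v₀²/(2g) = 1.4 × 3.47² / (2 × 10) ≈ 0.843 m.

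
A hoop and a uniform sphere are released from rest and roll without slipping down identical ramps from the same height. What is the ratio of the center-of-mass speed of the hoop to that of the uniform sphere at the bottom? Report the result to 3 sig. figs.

Each satisfies Mgh = ½(1+k)Mv² with k = I/(MR²), so v ∝ 1/√(1+k).
For the hoop k = 1; for the uniform sphere k = 0.4.
v₁/v₂ = √((1+k₂)/(1+k₁)) = √(1.4/2) ≈ 0.837.

v_ratio ≈ 0.837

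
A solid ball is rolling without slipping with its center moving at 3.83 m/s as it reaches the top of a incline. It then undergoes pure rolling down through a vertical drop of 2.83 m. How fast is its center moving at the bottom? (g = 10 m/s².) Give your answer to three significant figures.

v ≈ 7.42 m/s

With I = (2/5)MR², the ratio k = I/(MR²) is 0.4.
The rolling condition ω = v/R makes the rotational term ½I(v/R)² = ½kMv², so KE_total = ½(1+k)Mv² = (7/10)Mv².
Energy conservation: (7/10)Mv₀² + Mgh = (7/10)Mv², so v² = v₀² + 2gh/(1+k).
v = √(3.83² + 2×10×2.83/1.4) = √55.1 ≈ 7.42 m/s.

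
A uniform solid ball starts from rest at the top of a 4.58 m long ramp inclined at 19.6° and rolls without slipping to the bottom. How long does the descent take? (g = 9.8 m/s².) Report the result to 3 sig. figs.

t ≈ 1.98 s

The moment of inertia is (2/5)MR², giving k ≡ I/(MR²) = 0.4.
Along the incline Mg sinθ − f = Ma, and torque about the center fR = Iα = kMR²(a/R) gives f = kMa.
Hence a = g sinθ/(1+k) = 9.8×sin19.6°/1.4 = 2.348 m/s².
With constant a from rest, t = √(2L/a) = √(2·4.58/2.348) ≈ 1.98 s.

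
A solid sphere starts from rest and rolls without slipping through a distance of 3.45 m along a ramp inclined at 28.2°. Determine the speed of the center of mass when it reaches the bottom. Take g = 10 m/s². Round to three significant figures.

v ≈ 4.83 m/s

Here I = (2/5)MR², so the shape factor k = I/(MR²) = 0.4.
The rolling condition ω = v/R makes the rotational term ½I(v/R)² = ½kMv², so KE_total = ½(1+k)Mv² = (7/10)Mv².
The vertical drop is h = L sinθ = 3.45 × sin28.2° = 1.63 m.
Energy conservation: Mgh = (7/10)Mv², so v = √(2gh/(1+k)) = √(2 × 10 × 1.63 / 1.4) ≈ 4.83 m/s.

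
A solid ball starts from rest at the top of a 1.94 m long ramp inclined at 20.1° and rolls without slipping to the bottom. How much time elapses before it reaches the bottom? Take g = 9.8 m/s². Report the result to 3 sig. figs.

t ≈ 1.27 s

Here I = (2/5)MR², so the shape factor k = I/(MR²) = 0.4.
Newton's second law down the slope: Mg sinθ − f = Ma. The torque equation fR = Iα (with α = a/R) gives f = kMa.
Hence a = g sinθ/(1+k) = 9.8×sin20.1°/1.4 = 2.406 m/s².
With constant a from rest, t = √(2L/a) = √(2·1.94/2.406) ≈ 1.27 s.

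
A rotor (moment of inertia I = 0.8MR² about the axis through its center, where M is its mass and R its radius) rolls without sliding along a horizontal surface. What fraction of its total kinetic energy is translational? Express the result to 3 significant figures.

The moment of inertia is 0.8MR², giving k ≡ I/(MR²) = 0.8.
Since ω = v/R, the translational part is ½Mv² and the rotational part is ½I(v/R)² = ½kMv²; the total is ½(1+k)Mv².
The translational fraction is therefore 1/(1+k) = 1/1.8 ≈ 0.556.

fraction ≈ 0.556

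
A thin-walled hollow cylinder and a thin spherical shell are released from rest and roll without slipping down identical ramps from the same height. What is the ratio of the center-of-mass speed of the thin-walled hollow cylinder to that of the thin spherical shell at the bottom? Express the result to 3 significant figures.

v_ratio ≈ 0.913

Each satisfies Mgh = ½(1+k)Mv² with k = I/(MR²), so v ∝ 1/√(1+k).
For the thin-walled hollow cylinder k = 1; for the thin spherical shell k = 2/3.
v₁/v₂ = √((1+k₂)/(1+k₁)) = √(1.667/2) ≈ 0.913.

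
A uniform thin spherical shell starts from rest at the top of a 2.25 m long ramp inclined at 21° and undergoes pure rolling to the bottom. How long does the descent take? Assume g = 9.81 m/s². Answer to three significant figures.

With I = (2/3)MR², the ratio k = I/(MR²) is 2/3.
Along the incline Mg sinθ − f = Ma, and torque about the center fR = Iα = kMR²(a/R) gives f = kMa.
Hence a = g sinθ/(1+k) = 9.81×sin21°/1.667 = 2.109 m/s².
With constant a from rest, t = √(2L/a) = √(2·2.25/2.109) ≈ 1.46 s.

t ≈ 1.46 s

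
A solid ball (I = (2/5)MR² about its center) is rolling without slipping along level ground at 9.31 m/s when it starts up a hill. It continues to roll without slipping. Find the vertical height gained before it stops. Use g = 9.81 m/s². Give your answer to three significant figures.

The moment of inertia is (2/5)MR², giving k ≡ I/(MR²) = 0.4.
The rolling condition ω = v/R makes the rotational term ½I(v/R)² = ½kMv², so KE_total = ½(1+k)Mv² = (7/10)Mv².
All of this converts to potential energy at the highest point: (7/10)Mv₀² = Mgh.
Thus h = (1+k)v₀²/(2g) = 1.4 × 9.31² / (2 × 9.81) ≈ 6.18 m.

h ≈ 6.18 m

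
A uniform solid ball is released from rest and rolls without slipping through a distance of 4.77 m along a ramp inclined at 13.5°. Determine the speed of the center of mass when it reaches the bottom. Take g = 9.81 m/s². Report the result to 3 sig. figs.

With I = (2/5)MR², the ratio k = I/(MR²) is 0.4.
Since it rolls without slipping, ω = v/R and KE = ½Mv² + ½Iω² = ½(1+k)Mv² = (7/10)Mv².
The vertical drop is h = L sinθ = 4.77 × sin13.5° = 1.114 m.
Energy conservation: Mgh = (7/10)Mv², so v = √(2gh/(1+k)) = √(2 × 9.81 × 1.114 / 1.4) ≈ 3.95 m/s.

v ≈ 3.95 m/s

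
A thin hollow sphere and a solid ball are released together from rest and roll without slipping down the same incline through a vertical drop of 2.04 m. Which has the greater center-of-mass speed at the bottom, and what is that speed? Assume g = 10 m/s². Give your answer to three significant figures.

For rolling without slipping, Mgh = ½(1+k)Mv² where k = I/(MR²), so v = √(2gh/(1+k)).
Thin hollow sphere: k = 2/3, giving v = √(2×10×2.04/1.667) = 4.948 m/s.
Solid ball: k = 0.4, giving v = √(2×10×2.04/1.4) = 5.398 m/s.
The smaller k wins: the solid ball, at ≈ 5.40 m/s.

the solid ball, at v ≈ 5.40 m/s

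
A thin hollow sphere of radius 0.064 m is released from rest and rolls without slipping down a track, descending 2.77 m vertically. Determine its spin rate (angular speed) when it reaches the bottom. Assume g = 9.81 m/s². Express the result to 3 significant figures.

With I = (2/3)MR², the ratio k = I/(MR²) is 2/3.
Rolling without slipping gives ω = v/R, so the total kinetic energy is ½Mv² + ½Iω² = ½(1+k)Mv² = (5/6)Mv².
Energy conservation Mgh = ½(1+k)Mv² gives v = √(2gh/(1+k)) = √(2 × 9.81 × 2.77 / 1.667) = 5.71 m/s.
Then ω = v/R = 5.71 / 0.064 ≈ 89.2 rad/s.

ω ≈ 89.2 rad/s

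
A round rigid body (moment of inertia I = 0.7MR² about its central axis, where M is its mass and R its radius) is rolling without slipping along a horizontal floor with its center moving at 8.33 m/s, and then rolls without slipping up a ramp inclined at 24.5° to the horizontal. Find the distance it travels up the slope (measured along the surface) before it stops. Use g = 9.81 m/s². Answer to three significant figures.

The moment of inertia is 0.7MR², giving k ≡ I/(MR²) = 0.7.
The rolling condition ω = v/R makes the rotational term ½I(v/R)² = ½kMv², so KE_total = ½(1+k)Mv² = (17/20)Mv².
Setting this equal to Mgh gives the vertical rise h = (1+k)v₀²/(2g) = 1.7×8.33²/(2×9.81) = 6.012 m.
The distance along the slope is d = h/sinθ = 6.012/sin24.5° ≈ 14.5 m.

d ≈ 14.5 m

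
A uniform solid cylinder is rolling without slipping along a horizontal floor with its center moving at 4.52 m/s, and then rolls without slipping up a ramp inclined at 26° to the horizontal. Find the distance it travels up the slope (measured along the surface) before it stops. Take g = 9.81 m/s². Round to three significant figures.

For this body I = (1/2)MR², i.e. k = I/(MR²) = 0.5.
Since it rolls without slipping, ω = v/R and KE = ½Mv² + ½Iω² = ½(1+k)Mv² = (3/4)Mv².
Setting this equal to Mgh gives the vertical rise h = (1+k)v₀²/(2g) = 1.5×4.52²/(2×9.81) = 1.562 m.
Along the incline, d = h/sinθ = 1.562/sin26° ≈ 3.56 m.

d ≈ 3.56 m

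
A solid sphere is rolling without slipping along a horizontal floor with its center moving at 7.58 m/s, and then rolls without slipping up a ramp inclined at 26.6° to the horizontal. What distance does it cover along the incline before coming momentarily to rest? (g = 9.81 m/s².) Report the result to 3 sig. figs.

The moment of inertia is (2/5)MR², giving k ≡ I/(MR²) = 0.4.
Rolling without slipping gives ω = v/R, so the total kinetic energy is ½Mv² + ½Iω² = ½(1+k)Mv² = (7/10)Mv².
Setting this equal to Mgh gives the vertical rise h = (1+k)v₀²/(2g) = 1.4×7.58²/(2×9.81) = 4.1 m.
Along the incline, d = h/sinθ = 4.1/sin26.6° ≈ 9.16 m.

d ≈ 9.16 m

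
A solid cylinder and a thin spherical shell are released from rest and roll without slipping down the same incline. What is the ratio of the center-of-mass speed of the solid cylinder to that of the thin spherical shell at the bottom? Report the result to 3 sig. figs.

v_ratio ≈ 1.05

Each satisfies Mgh = ½(1+k)Mv² with k = I/(MR²), so v ∝ 1/√(1+k).
For the solid cylinder k = 0.5; for the thin spherical shell k = 2/3.
v₁/v₂ = √((1+k₂)/(1+k₁)) = √(1.667/1.5) ≈ 1.05.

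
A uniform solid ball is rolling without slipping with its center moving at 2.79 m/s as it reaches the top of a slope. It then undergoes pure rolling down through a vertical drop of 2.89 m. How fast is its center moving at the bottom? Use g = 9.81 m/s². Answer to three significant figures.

With I = (2/5)MR², the ratio k = I/(MR²) is 0.4.
Pure rolling means v = ωR; then KE = ½Mv² + ½I(v/R)² = ½(1+k)Mv² = (7/10)Mv².
Energy conservation: (7/10)Mv₀² + Mgh = (7/10)Mv², so v² = v₀² + 2gh/(1+k).
v = √(2.79² + 2×9.81×2.89/1.4) = √48.29 ≈ 6.95 m/s.

v ≈ 6.95 m/s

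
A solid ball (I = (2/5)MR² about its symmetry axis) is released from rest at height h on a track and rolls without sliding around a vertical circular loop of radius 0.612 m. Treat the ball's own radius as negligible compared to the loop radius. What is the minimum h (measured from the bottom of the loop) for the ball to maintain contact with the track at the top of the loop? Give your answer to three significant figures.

h_min ≈ 1.65 m

For this body I = (2/5)MR², i.e. k = I/(MR²) = 0.4.
At the top of the loop, the minimum-contact condition is Mg = Mv_top²/r, so v_top² = gr.
With ω = v/R, the kinetic energy at speed v is ½(1+k)Mv² = (7/10)Mv².
Energy conservation from release (height h) to the top (height 2r): Mgh = Mg(2r) + (7/10)M·gr.
Thus h_min = 2r + (1+k)r/2 = r(2 + 1.4/2) = 0.612 × 2.7 ≈ 1.65 m.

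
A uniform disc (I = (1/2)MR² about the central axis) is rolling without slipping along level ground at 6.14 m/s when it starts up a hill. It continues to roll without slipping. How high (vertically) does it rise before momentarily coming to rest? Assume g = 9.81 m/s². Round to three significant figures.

h ≈ 2.88 m

The moment of inertia is (1/2)MR², giving k ≡ I/(MR²) = 0.5.
Pure rolling means v = ωR; then KE = ½Mv² + ½I(v/R)² = ½(1+k)Mv² = (3/4)Mv².
All of this converts to potential energy at the highest point: (3/4)Mv₀² = Mgh.
Thus h = (1+k)v₀²/(2g) = 1.5 × 6.14² / (2 × 9.81) ≈ 2.88 m.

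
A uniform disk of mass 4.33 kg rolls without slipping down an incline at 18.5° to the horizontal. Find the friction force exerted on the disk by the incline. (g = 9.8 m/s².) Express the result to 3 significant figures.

f ≈ 4.49 N

For this body I = (1/2)MR², i.e. k = I/(MR²) = 0.5.
Translational: Mg sinθ − f = Ma. Rotational about the CM: fR = Iα = kMRa, so f = kMa.
Combining, a = g sinθ/(1+k) and f = kMa = kMg sinθ/(1+k).
f = 0.5 × 4.33 × 9.8 × sin18.5° / 1.5 ≈ 4.49 N.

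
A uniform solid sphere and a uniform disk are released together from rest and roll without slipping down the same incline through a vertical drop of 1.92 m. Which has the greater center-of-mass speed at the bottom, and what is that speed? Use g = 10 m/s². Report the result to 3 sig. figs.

For rolling without slipping, Mgh = ½(1+k)Mv² where k = I/(MR²), so v = √(2gh/(1+k)).
Uniform solid sphere: k = 0.4, giving v = √(2×10×1.92/1.4) = 5.237 m/s.
Uniform disk: k = 0.5, giving v = √(2×10×1.92/1.5) = 5.06 m/s.
The smaller k wins: the uniform solid sphere, at ≈ 5.24 m/s.

the uniform solid sphere, at v ≈ 5.24 m/s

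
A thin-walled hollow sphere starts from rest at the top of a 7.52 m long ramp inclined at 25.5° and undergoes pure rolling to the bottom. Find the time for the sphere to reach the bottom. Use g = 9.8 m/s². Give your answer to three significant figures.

For this body I = (2/3)MR², i.e. k = I/(MR²) = 2/3.
Newton's second law down the slope: Mg sinθ − f = Ma. The torque equation fR = Iα (with α = a/R) gives f = kMa.
Hence a = g sinθ/(1+k) = 9.8×sin25.5°/1.667 = 2.531 m/s².
Starting from rest, L = ½at², so t = √(2L/a) = √(2×7.52/2.531) ≈ 2.44 s.

t ≈ 2.44 s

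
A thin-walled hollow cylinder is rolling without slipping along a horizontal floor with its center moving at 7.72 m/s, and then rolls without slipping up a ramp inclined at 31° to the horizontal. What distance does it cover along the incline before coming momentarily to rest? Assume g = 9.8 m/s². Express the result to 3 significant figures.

For this body I = MR², i.e. k = I/(MR²) = 1.
Rolling without slipping gives ω = v/R, so the total kinetic energy is ½Mv² + ½Iω² = ½(1+k)Mv² = Mv².
Setting this equal to Mgh gives the vertical rise h = (1+k)v₀²/(2g) = 2×7.72²/(2×9.8) = 6.081 m.
The distance along the slope is d = h/sinθ = 6.081/sin31° ≈ 11.8 m.

d ≈ 11.8 m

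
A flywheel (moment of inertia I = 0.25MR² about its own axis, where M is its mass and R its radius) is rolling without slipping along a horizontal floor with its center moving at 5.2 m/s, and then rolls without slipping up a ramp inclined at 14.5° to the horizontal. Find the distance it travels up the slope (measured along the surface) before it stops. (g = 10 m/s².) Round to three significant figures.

With I = 0.25MR², the ratio k = I/(MR²) is 0.25.
Rolling without slipping gives ω = v/R, so the total kinetic energy is ½Mv² + ½Iω² = ½(1+k)Mv² = (5/8)Mv².
Setting this equal to Mgh gives the vertical rise h = (1+k)v₀²/(2g) = 1.25×5.2²/(2×10) = 1.69 m.
Along the incline, d = h/sinθ = 1.69/sin14.5° ≈ 6.75 m.

d ≈ 6.75 m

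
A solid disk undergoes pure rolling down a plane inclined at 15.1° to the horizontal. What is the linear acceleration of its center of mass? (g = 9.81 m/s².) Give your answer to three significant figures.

a ≈ 1.70 m/s²

Here I = (1/2)MR², so the shape factor k = I/(MR²) = 0.5.
Along the incline Mg sinθ − f = Ma, and torque about the center fR = Iα = kMR²(a/R) gives f = kMa.
Eliminating f: Mg sinθ = (1+k)Ma, so a = g sinθ/(1+k) = 9.81 × sin15.1° / 1.5 ≈ 1.70 m/s².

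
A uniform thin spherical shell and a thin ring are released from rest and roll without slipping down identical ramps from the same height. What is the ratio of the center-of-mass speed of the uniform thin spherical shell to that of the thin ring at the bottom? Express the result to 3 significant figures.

v_ratio ≈ 1.10

Each satisfies Mgh = ½(1+k)Mv² with k = I/(MR²), so v ∝ 1/√(1+k).
For the uniform thin spherical shell k = 2/3; for the thin ring k = 1.
v₁/v₂ = √((1+k₂)/(1+k₁)) = √(2/1.667) ≈ 1.10.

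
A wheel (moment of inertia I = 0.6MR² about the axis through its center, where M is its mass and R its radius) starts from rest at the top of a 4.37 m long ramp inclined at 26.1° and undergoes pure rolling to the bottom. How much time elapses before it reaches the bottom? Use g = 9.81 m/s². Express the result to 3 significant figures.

With I = 0.6MR², the ratio k = I/(MR²) is 0.6.
Along the incline Mg sinθ − f = Ma, and torque about the center fR = Iα = kMR²(a/R) gives f = kMa.
Hence a = g sinθ/(1+k) = 9.81×sin26.1°/1.6 = 2.697 m/s².
With constant a from rest, t = √(2L/a) = √(2·4.37/2.697) ≈ 1.80 s.

t ≈ 1.80 s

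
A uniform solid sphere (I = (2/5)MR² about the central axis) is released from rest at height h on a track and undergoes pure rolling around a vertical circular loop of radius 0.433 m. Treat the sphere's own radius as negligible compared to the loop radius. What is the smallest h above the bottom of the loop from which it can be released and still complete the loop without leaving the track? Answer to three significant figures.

h_min ≈ 1.17 m

Here I = (2/5)MR², so the shape factor k = I/(MR²) = 0.4.
At the top of the loop, the minimum-contact condition is Mg = Mv_top²/r, so v_top² = gr.
With ω = v/R, the kinetic energy at speed v is ½(1+k)Mv² = (7/10)Mv².
Energy conservation from release (height h) to the top (height 2r): Mgh = Mg(2r) + (7/10)M·gr.
Thus h_min = 2r + (1+k)r/2 = r(2 + 1.4/2) = 0.433 × 2.7 ≈ 1.17 m.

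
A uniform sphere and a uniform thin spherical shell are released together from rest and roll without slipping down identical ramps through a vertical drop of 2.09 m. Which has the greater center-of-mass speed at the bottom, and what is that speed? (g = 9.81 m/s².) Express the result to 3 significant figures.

the uniform sphere, at v ≈ 5.41 m/s

For rolling without slipping, Mgh = ½(1+k)Mv² where k = I/(MR²), so v = √(2gh/(1+k)).
Uniform sphere: k = 0.4, giving v = √(2×9.81×2.09/1.4) = 5.412 m/s.
Uniform thin spherical shell: k = 2/3, giving v = √(2×9.81×2.09/1.667) = 4.96 m/s.
The smaller k wins: the uniform sphere, at ≈ 5.41 m/s.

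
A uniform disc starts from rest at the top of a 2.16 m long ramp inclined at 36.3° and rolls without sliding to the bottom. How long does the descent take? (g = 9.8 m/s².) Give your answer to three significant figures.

Here I = (1/2)MR², so the shape factor k = I/(MR²) = 0.5.
Along the incline Mg sinθ − f = Ma, and torque about the center fR = Iα = kMR²(a/R) gives f = kMa.
Hence a = g sinθ/(1+k) = 9.8×sin36.3°/1.5 = 3.868 m/s².
With constant a from rest, t = √(2L/a) = √(2·2.16/3.868) ≈ 1.06 s.

t ≈ 1.06 s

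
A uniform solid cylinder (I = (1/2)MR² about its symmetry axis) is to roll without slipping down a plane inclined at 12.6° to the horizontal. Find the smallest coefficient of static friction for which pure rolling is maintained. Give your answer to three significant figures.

Here I = (1/2)MR², so the shape factor k = I/(MR²) = 0.5.
Translational: Mg sinθ − f = Ma. Rotational about the CM: fR = Iα = kMRa, so f = kMa.
These give a = g sinθ/(1+k) and the required friction f = kMg sinθ/(1+k).
With N = Mg cosθ, the no-slip condition f ≤ μN gives μ_min = f/N = k tanθ/(1+k).
μ_min = 0.5 × tan12.6° / 1.5 ≈ 0.0745.

μ_min ≈ 0.0745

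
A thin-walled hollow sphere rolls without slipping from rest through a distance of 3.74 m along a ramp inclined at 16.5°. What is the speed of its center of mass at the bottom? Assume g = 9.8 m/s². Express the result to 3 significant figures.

v ≈ 3.53 m/s

With I = (2/3)MR², the ratio k = I/(MR²) is 2/3.
The rolling condition ω = v/R makes the rotational term ½I(v/R)² = ½kMv², so KE_total = ½(1+k)Mv² = (5/6)Mv².
The vertical drop is h = L sinθ = 3.74 × sin16.5° = 1.062 m.
Setting Mgh = (5/6)Mv² gives v = √(2gh/(1+k)) = √(2·9.8·1.062/1.667) ≈ 3.53 m/s.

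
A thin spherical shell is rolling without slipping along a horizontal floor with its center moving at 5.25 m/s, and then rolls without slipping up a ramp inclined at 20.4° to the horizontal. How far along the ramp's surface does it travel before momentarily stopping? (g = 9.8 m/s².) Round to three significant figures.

With I = (2/3)MR², the ratio k = I/(MR²) is 2/3.
Since it rolls without slipping, ω = v/R and KE = ½Mv² + ½Iω² = ½(1+k)Mv² = (5/6)Mv².
Setting this equal to Mgh gives the vertical rise h = (1+k)v₀²/(2g) = 1.667×5.25²/(2×9.8) = 2.344 m.
The distance along the slope is d = h/sinθ = 2.344/sin20.4° ≈ 6.72 m.

d ≈ 6.72 m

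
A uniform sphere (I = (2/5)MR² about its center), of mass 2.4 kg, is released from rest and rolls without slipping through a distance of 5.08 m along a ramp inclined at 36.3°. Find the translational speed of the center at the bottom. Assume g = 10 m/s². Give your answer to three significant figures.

With I = (2/5)MR², the ratio k = I/(MR²) is 0.4.
Rolling without slipping gives ω = v/R, so the total kinetic energy is ½Mv² + ½Iω² = ½(1+k)Mv² = (7/10)Mv².
The vertical drop is h = L sinθ = 5.08 × sin36.3° = 3.007 m.
Energy conservation: Mgh = (7/10)Mv², so v = √(2gh/(1+k)) = √(2 × 10 × 3.007 / 1.4) ≈ 6.55 m/s.

v ≈ 6.55 m/s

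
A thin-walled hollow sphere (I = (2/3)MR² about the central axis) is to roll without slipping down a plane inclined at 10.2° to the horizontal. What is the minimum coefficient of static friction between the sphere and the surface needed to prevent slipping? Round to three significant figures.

For this body I = (2/3)MR², i.e. k = I/(MR²) = 2/3.
Translational: Mg sinθ − f = Ma. Rotational about the CM: fR = Iα = kMRa, so f = kMa.
These give a = g sinθ/(1+k) and the required friction f = kMg sinθ/(1+k).
With N = Mg cosθ, the no-slip condition f ≤ μN gives μ_min = f/N = k tanθ/(1+k).
μ_min = (2/3) × tan10.2° / 1.667 ≈ 0.0720.

μ_min ≈ 0.0720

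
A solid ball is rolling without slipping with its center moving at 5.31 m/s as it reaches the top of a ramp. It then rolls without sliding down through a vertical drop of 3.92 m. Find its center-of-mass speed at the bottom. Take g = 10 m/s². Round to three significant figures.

The moment of inertia is (2/5)MR², giving k ≡ I/(MR²) = 0.4.
Since it rolls without slipping, ω = v/R and KE = ½Mv² + ½Iω² = ½(1+k)Mv² = (7/10)Mv².
Conserving energy between top and bottom: (7/10)Mv² = (7/10)Mv₀² + Mgh, hence v² = v₀² + 2gh/(1+k).
v = √(5.31² + 2×10×3.92/1.4) = √84.2 ≈ 9.18 m/s.

v ≈ 9.18 m/s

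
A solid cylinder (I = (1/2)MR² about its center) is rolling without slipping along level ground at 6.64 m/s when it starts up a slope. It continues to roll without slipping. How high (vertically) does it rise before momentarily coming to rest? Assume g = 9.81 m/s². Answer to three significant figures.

For this body I = (1/2)MR², i.e. k = I/(MR²) = 0.5.
Since it rolls without slipping, ω = v/R and KE = ½Mv² + ½Iω² = ½(1+k)Mv² = (3/4)Mv².
All of this converts to potential energy at the highest point: (3/4)Mv₀² = Mgh.
Thus h = (1+k)v₀²/(2g) = 1.5 × 6.64² / (2 × 9.81) ≈ 3.37 m.

h ≈ 3.37 m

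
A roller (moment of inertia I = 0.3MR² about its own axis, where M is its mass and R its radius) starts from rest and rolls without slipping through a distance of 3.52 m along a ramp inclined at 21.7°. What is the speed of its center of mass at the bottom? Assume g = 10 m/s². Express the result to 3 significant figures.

v ≈ 4.47 m/s

The moment of inertia is 0.3MR², giving k ≡ I/(MR²) = 0.3.
Since it rolls without slipping, ω = v/R and KE = ½Mv² + ½Iω² = ½(1+k)Mv² = (13/20)Mv².
The vertical drop is h = L sinθ = 3.52 × sin21.7° = 1.302 m.
Setting Mgh = (13/20)Mv² gives v = √(2gh/(1+k)) = √(2·10·1.302/1.3) ≈ 4.47 m/s.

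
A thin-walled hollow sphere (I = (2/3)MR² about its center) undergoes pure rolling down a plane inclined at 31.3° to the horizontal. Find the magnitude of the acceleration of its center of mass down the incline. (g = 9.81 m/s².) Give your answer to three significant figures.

The moment of inertia is (2/3)MR², giving k ≡ I/(MR²) = 2/3.
Newton's second law down the slope: Mg sinθ − f = Ma. The torque equation fR = Iα (with α = a/R) gives f = kMa.
Eliminating f: Mg sinθ = (1+k)Ma, so a = g sinθ/(1+k) = 9.81 × sin31.3° / 1.667 ≈ 3.06 m/s².

a ≈ 3.06 m/s²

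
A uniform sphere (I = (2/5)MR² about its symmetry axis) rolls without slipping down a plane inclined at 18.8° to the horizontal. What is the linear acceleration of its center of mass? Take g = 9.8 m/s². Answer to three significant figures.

With I = (2/5)MR², the ratio k = I/(MR²) is 0.4.
Translational: Mg sinθ − f = Ma. Rotational about the CM: fR = Iα = kMRa, so f = kMa.
Eliminating f: Mg sinθ = (1+k)Ma, so a = g sinθ/(1+k) = 9.8 × sin18.8° / 1.4 ≈ 2.26 m/s².

a ≈ 2.26 m/s²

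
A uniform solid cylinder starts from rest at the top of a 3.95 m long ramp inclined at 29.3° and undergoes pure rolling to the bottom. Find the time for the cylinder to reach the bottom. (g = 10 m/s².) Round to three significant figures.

t ≈ 1.56 s

For this body I = (1/2)MR², i.e. k = I/(MR²) = 0.5.
Newton's second law down the slope: Mg sinθ − f = Ma. The torque equation fR = Iα (with α = a/R) gives f = kMa.
Hence a = g sinθ/(1+k) = 10×sin29.3°/1.5 = 3.263 m/s².
With constant a from rest, t = √(2L/a) = √(2·3.95/3.263) ≈ 1.56 s.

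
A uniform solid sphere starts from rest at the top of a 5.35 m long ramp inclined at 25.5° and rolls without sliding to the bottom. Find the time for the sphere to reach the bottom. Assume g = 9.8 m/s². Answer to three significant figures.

t ≈ 1.88 s

With I = (2/5)MR², the ratio k = I/(MR²) is 0.4.
Translational: Mg sinθ − f = Ma. Rotational about the CM: fR = Iα = kMRa, so f = kMa.
Hence a = g sinθ/(1+k) = 9.8×sin25.5°/1.4 = 3.014 m/s².
With constant a from rest, t = √(2L/a) = √(2·5.35/3.014) ≈ 1.88 s.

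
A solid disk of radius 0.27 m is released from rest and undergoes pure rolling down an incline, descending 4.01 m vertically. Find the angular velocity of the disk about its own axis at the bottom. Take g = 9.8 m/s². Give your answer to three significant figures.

For this body I = (1/2)MR², i.e. k = I/(MR²) = 0.5.
Rolling without slipping gives ω = v/R, so the total kinetic energy is ½Mv² + ½Iω² = ½(1+k)Mv² = (3/4)Mv².
Energy conservation Mgh = ½(1+k)Mv² gives v = √(2gh/(1+k)) = √(2 × 9.8 × 4.01 / 1.5) = 7.239 m/s.
Then ω = v/R = 7.239 / 0.27 ≈ 26.8 rad/s.

ω ≈ 26.8 rad/s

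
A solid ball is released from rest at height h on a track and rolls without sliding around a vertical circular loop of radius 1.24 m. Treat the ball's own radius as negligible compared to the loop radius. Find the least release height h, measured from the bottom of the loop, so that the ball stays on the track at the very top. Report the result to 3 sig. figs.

With I = (2/5)MR², the ratio k = I/(MR²) is 0.4.
At the top of the loop, the minimum-contact condition is Mg = Mv_top²/r, so v_top² = gr.
With ω = v/R, the kinetic energy at speed v is ½(1+k)Mv² = (7/10)Mv².
Energy conservation from release (height h) to the top (height 2r): Mgh = Mg(2r) + (7/10)M·gr.
Thus h_min = 2r + (1+k)r/2 = r(2 + 1.4/2) = 1.24 × 2.7 ≈ 3.35 m.

h_min ≈ 3.35 m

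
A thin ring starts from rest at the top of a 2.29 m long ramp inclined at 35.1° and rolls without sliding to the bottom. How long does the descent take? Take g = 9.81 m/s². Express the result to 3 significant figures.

t ≈ 1.27 s

Here I = MR², so the shape factor k = I/(MR²) = 1.
Newton's second law down the slope: Mg sinθ − f = Ma. The torque equation fR = Iα (with α = a/R) gives f = kMa.
Hence a = g sinθ/(1+k) = 9.81×sin35.1°/2 = 2.82 m/s².
With constant a from rest, t = √(2L/a) = √(2·2.29/2.82) ≈ 1.27 s.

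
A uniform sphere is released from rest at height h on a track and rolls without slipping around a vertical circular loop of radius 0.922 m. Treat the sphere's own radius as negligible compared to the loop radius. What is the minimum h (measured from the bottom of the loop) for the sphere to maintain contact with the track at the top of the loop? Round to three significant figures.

h_min ≈ 2.49 m

The moment of inertia is (2/5)MR², giving k ≡ I/(MR²) = 0.4.
At the top, contact is just lost when gravity alone supplies the centripetal force: Mg = Mv_top²/r, i.e. v_top² = gr.
With ω = v/R, the kinetic energy at speed v is ½(1+k)Mv² = (7/10)Mv².
Energy conservation from release (height h) to the top (height 2r): Mgh = Mg(2r) + (7/10)M·gr.
Thus h_min = 2r + (1+k)r/2 = r(2 + 1.4/2) = 0.922 × 2.7 ≈ 2.49 m.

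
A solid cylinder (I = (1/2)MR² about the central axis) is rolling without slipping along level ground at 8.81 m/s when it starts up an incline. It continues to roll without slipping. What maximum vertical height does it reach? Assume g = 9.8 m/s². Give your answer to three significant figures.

h ≈ 5.94 m

Here I = (1/2)MR², so the shape factor k = I/(MR²) = 0.5.
Since it rolls without slipping, ω = v/R and KE = ½Mv² + ½Iω² = ½(1+k)Mv² = (3/4)Mv².
At the top the kinetic energy is zero, so (3/4)Mv₀² = Mgh.
Thus h = (1+k)v₀²/(2g) = 1.5 × 8.81² / (2 × 9.8) ≈ 5.94 m.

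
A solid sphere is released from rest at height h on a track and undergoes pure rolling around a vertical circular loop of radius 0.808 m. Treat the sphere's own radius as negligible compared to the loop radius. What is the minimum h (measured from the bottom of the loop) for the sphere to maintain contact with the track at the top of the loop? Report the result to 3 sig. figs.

h_min ≈ 2.18 m

Here I = (2/5)MR², so the shape factor k = I/(MR²) = 0.4.
At the top of the loop, the minimum-contact condition is Mg = Mv_top²/r, so v_top² = gr.
With ω = v/R, the kinetic energy at speed v is ½(1+k)Mv² = (7/10)Mv².
Energy conservation from release (height h) to the top (height 2r): Mgh = Mg(2r) + (7/10)M·gr.
Thus h_min = 2r + (1+k)r/2 = r(2 + 1.4/2) = 0.808 × 2.7 ≈ 2.18 m.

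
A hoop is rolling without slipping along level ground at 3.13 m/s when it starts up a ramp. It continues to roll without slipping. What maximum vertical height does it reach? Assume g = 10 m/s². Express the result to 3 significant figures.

With I = MR², the ratio k = I/(MR²) is 1.
The rolling condition ω = v/R makes the rotational term ½I(v/R)² = ½kMv², so KE_total = ½(1+k)Mv² = Mv².
At the top the kinetic energy is zero, so Mv₀² = Mgh.
Thus h = (1+k)v₀²/(2g) = 2 × 3.13² / (2 × 10) ≈ 0.980 m.

h ≈ 0.980 m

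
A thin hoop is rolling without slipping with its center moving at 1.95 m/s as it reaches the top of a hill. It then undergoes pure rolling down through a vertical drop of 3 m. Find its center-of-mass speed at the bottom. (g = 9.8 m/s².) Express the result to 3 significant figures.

v ≈ 5.76 m/s

Here I = MR², so the shape factor k = I/(MR²) = 1.
Since it rolls without slipping, ω = v/R and KE = ½Mv² + ½Iω² = ½(1+k)Mv² = Mv².
Energy conservation: Mv₀² + Mgh = Mv², so v² = v₀² + 2gh/(1+k).
v = √(1.95² + 2×9.8×3/2) = √33.2 ≈ 5.76 m/s.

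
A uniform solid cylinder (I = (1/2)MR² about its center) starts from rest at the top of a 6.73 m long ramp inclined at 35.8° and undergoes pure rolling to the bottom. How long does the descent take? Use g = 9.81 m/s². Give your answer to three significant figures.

For this body I = (1/2)MR², i.e. k = I/(MR²) = 0.5.
Newton's second law down the slope: Mg sinθ − f = Ma. The torque equation fR = Iα (with α = a/R) gives f = kMa.
Hence a = g sinθ/(1+k) = 9.81×sin35.8°/1.5 = 3.826 m/s².
With constant a from rest, t = √(2L/a) = √(2·6.73/3.826) ≈ 1.88 s.

t ≈ 1.88 s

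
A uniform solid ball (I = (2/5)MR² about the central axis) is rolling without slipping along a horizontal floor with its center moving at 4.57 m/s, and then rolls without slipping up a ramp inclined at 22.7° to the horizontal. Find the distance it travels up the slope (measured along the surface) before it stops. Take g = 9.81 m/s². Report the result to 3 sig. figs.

d ≈ 3.86 m

The moment of inertia is (2/5)MR², giving k ≡ I/(MR²) = 0.4.
Since it rolls without slipping, ω = v/R and KE = ½Mv² + ½Iω² = ½(1+k)Mv² = (7/10)Mv².
Setting this equal to Mgh gives the vertical rise h = (1+k)v₀²/(2g) = 1.4×4.57²/(2×9.81) = 1.49 m.
The distance along the slope is d = h/sinθ = 1.49/sin22.7° ≈ 3.86 m.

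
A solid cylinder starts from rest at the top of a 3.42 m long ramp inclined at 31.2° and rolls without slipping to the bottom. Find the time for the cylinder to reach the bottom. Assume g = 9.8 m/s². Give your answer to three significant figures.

t ≈ 1.42 s

With I = (1/2)MR², the ratio k = I/(MR²) is 0.5.
Newton's second law down the slope: Mg sinθ − f = Ma. The torque equation fR = Iα (with α = a/R) gives f = kMa.
Hence a = g sinθ/(1+k) = 9.8×sin31.2°/1.5 = 3.384 m/s².
Starting from rest, L = ½at², so t = √(2L/a) = √(2×3.42/3.384) ≈ 1.42 s.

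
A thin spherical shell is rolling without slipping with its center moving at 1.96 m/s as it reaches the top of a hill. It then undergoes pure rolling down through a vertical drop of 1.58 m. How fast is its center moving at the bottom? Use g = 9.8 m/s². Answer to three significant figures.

With I = (2/3)MR², the ratio k = I/(MR²) is 2/3.
Pure rolling means v = ωR; then KE = ½Mv² + ½I(v/R)² = ½(1+k)Mv² = (5/6)Mv².
Energy conservation: (5/6)Mv₀² + Mgh = (5/6)Mv², so v² = v₀² + 2gh/(1+k).
v = √(1.96² + 2×9.8×1.58/1.667) = √22.42 ≈ 4.74 m/s.

v ≈ 4.74 m/s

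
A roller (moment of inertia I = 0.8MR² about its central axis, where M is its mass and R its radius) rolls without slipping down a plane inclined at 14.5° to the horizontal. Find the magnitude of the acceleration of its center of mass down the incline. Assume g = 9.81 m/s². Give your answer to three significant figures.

The moment of inertia is 0.8MR², giving k ≡ I/(MR²) = 0.8.
Along the incline Mg sinθ − f = Ma, and torque about the center fR = Iα = kMR²(a/R) gives f = kMa.
Eliminating f: Mg sinθ = (1+k)Ma, so a = g sinθ/(1+k) = 9.81 × sin14.5° / 1.8 ≈ 1.36 m/s².

a ≈ 1.36 m/s²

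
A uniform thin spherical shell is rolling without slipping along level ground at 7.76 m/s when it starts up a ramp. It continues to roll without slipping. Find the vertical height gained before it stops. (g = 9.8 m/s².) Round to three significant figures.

h ≈ 5.12 m

With I = (2/3)MR², the ratio k = I/(MR²) is 2/3.
Pure rolling means v = ωR; then KE = ½Mv² + ½I(v/R)² = ½(1+k)Mv² = (5/6)Mv².
At the top the kinetic energy is zero, so (5/6)Mv₀² = Mgh.
Thus h = (1+k)v₀²/(2g) = 1.667 × 7.76² / (2 × 9.8) ≈ 5.12 m.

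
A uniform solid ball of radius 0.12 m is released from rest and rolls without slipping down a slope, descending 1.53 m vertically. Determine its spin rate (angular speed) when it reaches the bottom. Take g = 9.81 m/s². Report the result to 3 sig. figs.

ω ≈ 38.6 rad/s

Here I = (2/5)MR², so the shape factor k = I/(MR²) = 0.4.
Since it rolls without slipping, ω = v/R and KE = ½Mv² + ½Iω² = ½(1+k)Mv² = (7/10)Mv².
Energy conservation Mgh = ½(1+k)Mv² gives v = √(2gh/(1+k)) = √(2 × 9.81 × 1.53 / 1.4) = 4.631 m/s.
Then ω = v/R = 4.631 / 0.12 ≈ 38.6 rad/s.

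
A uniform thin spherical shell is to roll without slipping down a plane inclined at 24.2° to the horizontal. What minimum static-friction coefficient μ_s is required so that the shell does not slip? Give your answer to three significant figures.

μ_min ≈ 0.180

For this body I = (2/3)MR², i.e. k = I/(MR²) = 2/3.
Translational: Mg sinθ − f = Ma. Rotational about the CM: fR = Iα = kMRa, so f = kMa.
These give a = g sinθ/(1+k) and the required friction f = kMg sinθ/(1+k).
With N = Mg cosθ, the no-slip condition f ≤ μN gives μ_min = f/N = k tanθ/(1+k).
μ_min = (2/3) × tan24.2° / 1.667 ≈ 0.180.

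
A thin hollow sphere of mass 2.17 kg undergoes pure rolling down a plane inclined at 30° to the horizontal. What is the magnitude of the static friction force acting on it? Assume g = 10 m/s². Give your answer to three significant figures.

f ≈ 4.34 N

Here I = (2/3)MR², so the shape factor k = I/(MR²) = 2/3.
Along the incline Mg sinθ − f = Ma, and torque about the center fR = Iα = kMR²(a/R) gives f = kMa.
Combining, a = g sinθ/(1+k) and f = kMa = kMg sinθ/(1+k).
f = (2/3) × 2.17 × 10 × sin30° / 1.667 ≈ 4.34 N.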